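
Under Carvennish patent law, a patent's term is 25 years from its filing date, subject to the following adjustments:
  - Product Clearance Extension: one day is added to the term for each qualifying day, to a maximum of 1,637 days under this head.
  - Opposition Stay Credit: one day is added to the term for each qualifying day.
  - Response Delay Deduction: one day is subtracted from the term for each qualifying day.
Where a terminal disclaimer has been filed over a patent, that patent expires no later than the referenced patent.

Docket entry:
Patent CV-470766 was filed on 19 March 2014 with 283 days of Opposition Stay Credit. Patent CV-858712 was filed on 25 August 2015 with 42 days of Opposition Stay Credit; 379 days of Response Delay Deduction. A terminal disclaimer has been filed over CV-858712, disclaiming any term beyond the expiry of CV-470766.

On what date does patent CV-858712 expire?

2039-09-23

Natural term of CV-858712:
  Base: filing + 25 years → 25 August 2040.
  Opposition Stay Credit: +42 days → 6 October 2040.
  Response Delay Deduction: −379 days → 23 September 2039.
Expiry of referenced patent CV-470766:
  Base: filing + 25 years → 19 March 2039.
  Opposition Stay Credit: +283 days → 27 December 2039.
Terminal disclaimer: CV-858712 expires on the earlier of 23 September 2039 and 27 December 2039.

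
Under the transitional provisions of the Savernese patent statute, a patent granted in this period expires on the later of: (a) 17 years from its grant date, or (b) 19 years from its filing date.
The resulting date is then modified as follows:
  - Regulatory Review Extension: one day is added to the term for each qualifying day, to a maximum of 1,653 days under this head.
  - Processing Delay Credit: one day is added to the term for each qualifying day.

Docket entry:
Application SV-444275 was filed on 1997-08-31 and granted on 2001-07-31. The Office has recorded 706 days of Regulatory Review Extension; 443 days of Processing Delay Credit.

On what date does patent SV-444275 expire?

(a) grant + 17 years → 31 July 2018.
(b) filing + 19 years → 31 August 2016.
Later of the two: 31 July 2018.
Regulatory Review Extension: 706 days (within the 1653-day cap) → +706 days → 6 July 2020.
Processing Delay Credit: +443 days → 22 September 2021.

September 22, 2021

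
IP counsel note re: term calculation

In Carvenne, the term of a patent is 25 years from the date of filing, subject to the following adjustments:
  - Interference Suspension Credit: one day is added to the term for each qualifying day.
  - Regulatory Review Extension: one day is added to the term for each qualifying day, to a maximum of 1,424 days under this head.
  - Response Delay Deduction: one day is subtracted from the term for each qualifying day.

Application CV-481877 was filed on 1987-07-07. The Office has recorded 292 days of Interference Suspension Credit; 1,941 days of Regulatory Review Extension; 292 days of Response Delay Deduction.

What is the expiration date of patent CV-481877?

2016-05-31

Base term: filing date + 25 years → 7 July 2012.
Interference Suspension Credit: +292 days → 25 April 2013.
Regulatory Review Extension: 1941 days claimed exceeds the 1424-day cap, so +1424 days → 19 March 2017.
Response Delay Deduction: −292 days → 31 May 2016.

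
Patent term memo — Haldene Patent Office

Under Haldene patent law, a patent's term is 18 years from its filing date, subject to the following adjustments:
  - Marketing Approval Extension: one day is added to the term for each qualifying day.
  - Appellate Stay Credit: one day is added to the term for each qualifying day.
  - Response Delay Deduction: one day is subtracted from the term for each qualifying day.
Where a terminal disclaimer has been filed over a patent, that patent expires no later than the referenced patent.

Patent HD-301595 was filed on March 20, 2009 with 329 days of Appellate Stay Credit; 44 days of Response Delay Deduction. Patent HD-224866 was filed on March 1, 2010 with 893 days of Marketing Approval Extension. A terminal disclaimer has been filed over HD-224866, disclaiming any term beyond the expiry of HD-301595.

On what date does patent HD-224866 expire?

Natural term of HD-224866:
  Base: filing + 18 years → 1 March 2028.
  Marketing Approval Extension: +893 days → 11 August 2030.
Expiry of referenced patent HD-301595:
  Base: filing + 18 years → 20 March 2027.
  Appellate Stay Credit: +329 days → 12 February 2028.
  Response Delay Deduction: −44 days → 30 December 2027.
Terminal disclaimer: HD-224866 expires on the earlier of 11 August 2030 and 30 December 2027.

December 30, 2027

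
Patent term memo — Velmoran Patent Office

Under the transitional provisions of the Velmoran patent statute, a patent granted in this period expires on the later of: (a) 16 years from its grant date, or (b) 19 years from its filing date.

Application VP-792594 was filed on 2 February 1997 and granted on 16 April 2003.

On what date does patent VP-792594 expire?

2019-04-16

(a) grant + 16 years → 16 April 2019.
(b) filing + 19 years → 2 February 2016.
Later of the two: 16 April 2019.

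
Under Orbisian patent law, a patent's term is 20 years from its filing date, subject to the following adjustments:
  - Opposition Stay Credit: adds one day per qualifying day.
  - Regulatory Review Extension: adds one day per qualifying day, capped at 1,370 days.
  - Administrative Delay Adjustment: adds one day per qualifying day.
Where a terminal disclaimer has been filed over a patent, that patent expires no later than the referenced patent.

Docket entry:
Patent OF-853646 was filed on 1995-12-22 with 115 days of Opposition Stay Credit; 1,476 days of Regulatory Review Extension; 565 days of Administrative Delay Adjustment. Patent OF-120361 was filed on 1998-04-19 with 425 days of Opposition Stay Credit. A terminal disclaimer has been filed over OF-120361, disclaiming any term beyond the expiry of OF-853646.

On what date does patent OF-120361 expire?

2019-06-18

Natural term of OF-120361:
  Base: filing + 20 years → 19 April 2018.
  Opposition Stay Credit: +425 days → 18 June 2019.
Expiry of referenced patent OF-853646:
  Base: filing + 20 years → 22 December 2015.
  Opposition Stay Credit: +115 days → 15 April 2016.
  Regulatory Review Extension: 1476 days claimed exceeds the 1370-day cap, so +1370 days → 15 January 2020.
  Administrative Delay Adjustment: +565 days → 2 August 2021.
Terminal disclaimer: OF-120361 expires on the earlier of 18 June 2019 and 2 August 2021.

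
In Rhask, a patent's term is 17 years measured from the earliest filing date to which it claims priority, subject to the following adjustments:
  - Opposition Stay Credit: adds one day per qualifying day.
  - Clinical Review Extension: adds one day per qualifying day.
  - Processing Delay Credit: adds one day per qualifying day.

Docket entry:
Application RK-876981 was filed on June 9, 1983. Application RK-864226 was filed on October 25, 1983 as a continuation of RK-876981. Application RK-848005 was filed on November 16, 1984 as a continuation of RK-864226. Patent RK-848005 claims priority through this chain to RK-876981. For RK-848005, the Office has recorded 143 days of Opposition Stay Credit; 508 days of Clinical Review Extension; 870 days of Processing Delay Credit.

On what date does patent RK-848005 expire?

2004-08-08

Earliest priority filing: 9 June 1983.
Base term: 9 June 1983 + 17 years → 9 June 2000.
Opposition Stay Credit: +143 days → 30 October 2000.
Clinical Review Extension: +508 days → 22 March 2002.
Processing Delay Credit: +870 days → 8 August 2004.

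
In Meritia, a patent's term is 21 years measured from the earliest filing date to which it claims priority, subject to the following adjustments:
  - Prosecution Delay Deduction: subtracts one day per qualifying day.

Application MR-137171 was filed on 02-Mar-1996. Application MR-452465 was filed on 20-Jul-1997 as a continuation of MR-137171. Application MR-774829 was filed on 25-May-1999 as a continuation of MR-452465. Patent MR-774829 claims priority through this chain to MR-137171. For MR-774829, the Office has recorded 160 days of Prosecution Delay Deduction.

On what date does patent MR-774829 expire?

2016-09-23

Earliest priority filing: 2 March 1996.
Base term: 2 March 1996 + 21 years → 2 March 2017.
Prosecution Delay Deduction: −160 days → 23 September 2016.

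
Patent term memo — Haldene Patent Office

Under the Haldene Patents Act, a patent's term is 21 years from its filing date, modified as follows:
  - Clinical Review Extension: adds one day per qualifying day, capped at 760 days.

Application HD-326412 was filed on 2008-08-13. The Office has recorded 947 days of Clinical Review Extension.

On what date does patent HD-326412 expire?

2031-09-12

Base term: filing date + 21 years → 13 August 2029.
Clinical Review Extension: 947 days claimed exceeds the 760-day cap, so +760 days → 12 September 2031.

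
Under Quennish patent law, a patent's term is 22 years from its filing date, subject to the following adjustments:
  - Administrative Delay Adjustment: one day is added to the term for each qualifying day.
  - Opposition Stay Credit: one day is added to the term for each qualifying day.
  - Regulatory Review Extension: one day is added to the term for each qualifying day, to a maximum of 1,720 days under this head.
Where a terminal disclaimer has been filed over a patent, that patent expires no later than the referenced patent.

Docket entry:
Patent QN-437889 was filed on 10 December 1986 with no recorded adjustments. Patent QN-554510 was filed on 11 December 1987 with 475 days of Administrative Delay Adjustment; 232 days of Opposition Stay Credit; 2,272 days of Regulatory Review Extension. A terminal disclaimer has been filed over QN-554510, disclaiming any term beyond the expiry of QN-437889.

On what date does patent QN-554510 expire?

2008-12-10

Natural term of QN-554510:
  Base: filing + 22 years → 11 December 2009.
  Administrative Delay Adjustment: +475 days → 31 March 2011.
  Opposition Stay Credit: +232 days → 18 November 2011.
  Regulatory Review Extension: 2272 days claimed exceeds the 1720-day cap, so +1720 days → 3 August 2016.
Expiry of referenced patent QN-437889:
  Base: filing + 22 years → 10 December 2008.
Terminal disclaimer: QN-554510 expires on the earlier of 3 August 2016 and 10 December 2008.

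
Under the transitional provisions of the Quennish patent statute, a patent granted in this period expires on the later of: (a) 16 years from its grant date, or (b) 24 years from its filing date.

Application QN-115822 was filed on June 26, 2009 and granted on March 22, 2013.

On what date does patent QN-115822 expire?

(a) grant + 16 years → 22 March 2029.
(b) filing + 24 years → 26 June 2033.
Later of the two: 26 June 2033.

June 26, 2033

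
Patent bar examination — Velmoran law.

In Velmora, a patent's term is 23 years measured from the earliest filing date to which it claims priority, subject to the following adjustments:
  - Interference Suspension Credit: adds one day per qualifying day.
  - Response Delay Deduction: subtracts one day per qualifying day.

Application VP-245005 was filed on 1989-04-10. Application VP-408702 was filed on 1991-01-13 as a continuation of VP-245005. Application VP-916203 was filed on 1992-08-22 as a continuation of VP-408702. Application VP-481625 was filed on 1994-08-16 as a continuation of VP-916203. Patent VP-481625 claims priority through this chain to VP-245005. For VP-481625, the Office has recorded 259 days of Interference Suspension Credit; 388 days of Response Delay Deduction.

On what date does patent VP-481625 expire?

December 3, 2011

Earliest priority filing: 10 April 1989.
Base term: 10 April 1989 + 23 years → 10 April 2012.
Interference Suspension Credit: +259 days → 25 December 2012.
Response Delay Deduction: −388 days → 3 December 2011.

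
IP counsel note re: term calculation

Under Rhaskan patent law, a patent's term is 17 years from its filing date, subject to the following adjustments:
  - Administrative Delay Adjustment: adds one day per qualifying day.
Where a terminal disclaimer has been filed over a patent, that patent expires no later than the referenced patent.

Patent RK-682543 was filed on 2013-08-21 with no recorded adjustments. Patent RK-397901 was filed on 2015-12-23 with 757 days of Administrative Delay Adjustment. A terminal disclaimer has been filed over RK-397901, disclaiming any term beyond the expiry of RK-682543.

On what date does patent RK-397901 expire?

Natural term of RK-397901:
  Base: filing + 17 years → 23 December 2032.
  Administrative Delay Adjustment: +757 days → 19 January 2035.
Expiry of referenced patent RK-682543:
  Base: filing + 17 years → 21 August 2030.
Terminal disclaimer: RK-397901 expires on the earlier of 19 January 2035 and 21 August 2030.

2030-08-21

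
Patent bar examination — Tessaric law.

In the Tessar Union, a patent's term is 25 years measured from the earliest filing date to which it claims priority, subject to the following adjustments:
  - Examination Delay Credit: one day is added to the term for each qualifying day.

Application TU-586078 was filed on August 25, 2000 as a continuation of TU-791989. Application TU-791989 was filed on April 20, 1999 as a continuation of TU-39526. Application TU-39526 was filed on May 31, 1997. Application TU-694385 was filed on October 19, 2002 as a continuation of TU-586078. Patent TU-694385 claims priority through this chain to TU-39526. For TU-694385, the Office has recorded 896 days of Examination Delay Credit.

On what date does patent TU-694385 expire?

2024-11-12

Earliest priority filing: 31 May 1997.
Base term: 31 May 1997 + 25 years → 31 May 2022.
Examination Delay Credit: +896 days → 12 November 2024.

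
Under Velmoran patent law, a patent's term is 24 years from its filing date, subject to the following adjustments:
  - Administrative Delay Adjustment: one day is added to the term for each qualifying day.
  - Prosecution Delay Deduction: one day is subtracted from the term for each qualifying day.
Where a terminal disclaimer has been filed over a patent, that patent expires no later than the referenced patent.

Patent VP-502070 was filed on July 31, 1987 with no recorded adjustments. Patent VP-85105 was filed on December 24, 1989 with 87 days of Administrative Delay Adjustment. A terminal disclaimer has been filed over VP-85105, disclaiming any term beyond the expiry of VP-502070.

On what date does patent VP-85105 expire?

July 31, 2011

Natural term of VP-85105:
  Base: filing + 24 years → 24 December 2013.
  Administrative Delay Adjustment: +87 days → 21 March 2014.
Expiry of referenced patent VP-502070:
  Base: filing + 24 years → 31 July 2011.
Terminal disclaimer: VP-85105 expires on the earlier of 21 March 2014 and 31 July 2011.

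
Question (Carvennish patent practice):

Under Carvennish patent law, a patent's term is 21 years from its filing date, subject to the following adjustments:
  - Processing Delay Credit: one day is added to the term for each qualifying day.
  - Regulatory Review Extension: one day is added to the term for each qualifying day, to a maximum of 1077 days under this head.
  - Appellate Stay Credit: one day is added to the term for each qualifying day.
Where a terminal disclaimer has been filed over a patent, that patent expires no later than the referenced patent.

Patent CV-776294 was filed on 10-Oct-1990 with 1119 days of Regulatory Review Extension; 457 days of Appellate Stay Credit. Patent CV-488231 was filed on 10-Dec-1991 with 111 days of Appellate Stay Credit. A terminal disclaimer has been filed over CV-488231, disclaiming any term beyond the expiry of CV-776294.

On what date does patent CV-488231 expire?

2013-03-31

Natural term of CV-488231:
  Base: filing + 21 years → 10 December 2012.
  Appellate Stay Credit: +111 days → 31 March 2013.
Expiry of referenced patent CV-776294:
  Base: filing + 21 years → 10 October 2011.
  Regulatory Review Extension: 1119 days claimed exceeds the 1077-day cap, so +1077 days → 21 September 2014.
  Appellate Stay Credit: +457 days → 22 December 2015.
Terminal disclaimer: CV-488231 expires on the earlier of 31 March 2013 and 22 December 2015.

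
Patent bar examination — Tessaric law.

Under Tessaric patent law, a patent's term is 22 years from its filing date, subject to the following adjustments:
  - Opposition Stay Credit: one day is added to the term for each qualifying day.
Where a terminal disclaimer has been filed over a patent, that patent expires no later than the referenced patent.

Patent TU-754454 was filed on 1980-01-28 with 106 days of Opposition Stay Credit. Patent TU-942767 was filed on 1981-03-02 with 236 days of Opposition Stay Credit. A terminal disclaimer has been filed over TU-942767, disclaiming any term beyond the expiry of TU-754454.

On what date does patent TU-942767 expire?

Natural term of TU-942767:
  Base: filing + 22 years → 2 March 2003.
  Opposition Stay Credit: +236 days → 24 October 2003.
Expiry of referenced patent TU-754454:
  Base: filing + 22 years → 28 January 2002.
  Opposition Stay Credit: +106 days → 14 May 2002.
Terminal disclaimer: TU-942767 expires on the earlier of 24 October 2003 and 14 May 2002.

2002-05-14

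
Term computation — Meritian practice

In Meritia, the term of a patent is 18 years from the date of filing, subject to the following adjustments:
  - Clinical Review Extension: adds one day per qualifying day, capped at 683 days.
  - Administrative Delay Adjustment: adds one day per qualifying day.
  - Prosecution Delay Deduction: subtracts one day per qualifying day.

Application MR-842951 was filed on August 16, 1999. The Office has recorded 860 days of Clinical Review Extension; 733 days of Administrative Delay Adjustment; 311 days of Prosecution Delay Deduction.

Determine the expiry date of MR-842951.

August 25, 2020

Base term: filing date + 18 years → 16 August 2017.
Clinical Review Extension: 860 days claimed exceeds the 683-day cap, so +683 days → 30 June 2019.
Administrative Delay Adjustment: +733 days → 2 July 2021.
Prosecution Delay Deduction: −311 days → 25 August 2020.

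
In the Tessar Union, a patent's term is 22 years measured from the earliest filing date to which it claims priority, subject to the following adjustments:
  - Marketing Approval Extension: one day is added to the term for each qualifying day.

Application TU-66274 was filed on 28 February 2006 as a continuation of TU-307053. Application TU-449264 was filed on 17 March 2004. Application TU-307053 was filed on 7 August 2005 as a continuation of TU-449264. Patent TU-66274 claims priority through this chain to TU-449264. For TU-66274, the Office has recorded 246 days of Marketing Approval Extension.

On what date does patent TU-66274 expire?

Earliest priority filing: 17 March 2004.
Base term: 17 March 2004 + 22 years → 17 March 2026.
Marketing Approval Extension: +246 days → 18 November 2026.

November 18, 2026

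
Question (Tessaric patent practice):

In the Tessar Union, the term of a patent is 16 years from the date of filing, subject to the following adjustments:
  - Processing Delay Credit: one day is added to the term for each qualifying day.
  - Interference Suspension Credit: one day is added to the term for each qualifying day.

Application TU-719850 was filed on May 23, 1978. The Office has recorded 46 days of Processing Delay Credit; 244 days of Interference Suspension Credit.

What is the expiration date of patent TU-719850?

1995-03-09

Base term: filing date + 16 years → 23 May 1994.
Processing Delay Credit: +46 days → 8 July 1994.
Interference Suspension Credit: +244 days → 9 March 1995.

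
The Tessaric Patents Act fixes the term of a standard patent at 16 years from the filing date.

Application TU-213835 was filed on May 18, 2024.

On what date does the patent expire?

Filing date + 16 years → 18 May 2040.

May 18, 2040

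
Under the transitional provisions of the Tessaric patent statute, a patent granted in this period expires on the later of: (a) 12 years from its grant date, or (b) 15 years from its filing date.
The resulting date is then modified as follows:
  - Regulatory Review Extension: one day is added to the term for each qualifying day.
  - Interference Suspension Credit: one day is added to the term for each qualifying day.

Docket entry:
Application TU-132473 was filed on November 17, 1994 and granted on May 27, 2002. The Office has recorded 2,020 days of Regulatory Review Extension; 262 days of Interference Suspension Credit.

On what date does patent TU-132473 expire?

(a) grant + 12 years → 27 May 2014.
(b) filing + 15 years → 17 November 2009.
Later of the two: 27 May 2014.
Regulatory Review Extension: +2020 days → 7 December 2019.
Interference Suspension Credit: +262 days → 25 August 2020.

August 25, 2020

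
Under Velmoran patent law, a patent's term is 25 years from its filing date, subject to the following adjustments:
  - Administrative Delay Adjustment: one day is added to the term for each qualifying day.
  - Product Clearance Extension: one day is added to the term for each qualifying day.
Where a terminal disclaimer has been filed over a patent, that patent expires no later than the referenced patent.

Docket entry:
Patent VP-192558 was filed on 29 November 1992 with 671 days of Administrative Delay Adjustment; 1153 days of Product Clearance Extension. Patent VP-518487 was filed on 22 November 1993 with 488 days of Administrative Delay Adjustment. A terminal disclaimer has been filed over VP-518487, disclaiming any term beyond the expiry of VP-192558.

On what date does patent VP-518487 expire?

Natural term of VP-518487:
  Base: filing + 25 years → 22 November 2018.
  Administrative Delay Adjustment: +488 days → 24 March 2020.
Expiry of referenced patent VP-192558:
  Base: filing + 25 years → 29 November 2017.
  Administrative Delay Adjustment: +671 days → 1 October 2019.
  Product Clearance Extension: +1153 days → 27 November 2022.
Terminal disclaimer: VP-518487 expires on the earlier of 24 March 2020 and 27 November 2022.

March 24, 2020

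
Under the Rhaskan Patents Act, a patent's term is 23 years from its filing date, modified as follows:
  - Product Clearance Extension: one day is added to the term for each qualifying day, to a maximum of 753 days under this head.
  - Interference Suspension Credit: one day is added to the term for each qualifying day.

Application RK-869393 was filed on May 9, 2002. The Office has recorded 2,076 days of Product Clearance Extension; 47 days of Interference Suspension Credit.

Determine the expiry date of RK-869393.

Base term: filing date + 23 years → 9 May 2025.
Product Clearance Extension: 2076 days claimed exceeds the 753-day cap, so +753 days → 1 June 2027.
Interference Suspension Credit: +47 days → 18 July 2027.

July 18, 2027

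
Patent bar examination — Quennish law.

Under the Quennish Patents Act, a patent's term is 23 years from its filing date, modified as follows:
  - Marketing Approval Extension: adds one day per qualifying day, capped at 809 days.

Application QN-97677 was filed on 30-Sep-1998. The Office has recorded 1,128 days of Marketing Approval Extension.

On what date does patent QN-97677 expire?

2023-12-18

Base term: filing date + 23 years → 30 September 2021.
Marketing Approval Extension: 1128 days claimed exceeds the 809-day cap, so +809 days → 18 December 2023.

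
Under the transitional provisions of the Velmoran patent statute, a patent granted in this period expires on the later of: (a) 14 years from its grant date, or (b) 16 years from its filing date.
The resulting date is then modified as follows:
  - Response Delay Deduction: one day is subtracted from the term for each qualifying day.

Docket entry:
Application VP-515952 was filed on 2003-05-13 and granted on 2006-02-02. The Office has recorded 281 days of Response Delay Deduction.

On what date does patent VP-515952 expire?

(a) grant + 14 years → 2 February 2020.
(b) filing + 16 years → 13 May 2019.
Later of the two: 2 February 2020.
Response Delay Deduction: −281 days → 27 April 2019.

April 27, 2019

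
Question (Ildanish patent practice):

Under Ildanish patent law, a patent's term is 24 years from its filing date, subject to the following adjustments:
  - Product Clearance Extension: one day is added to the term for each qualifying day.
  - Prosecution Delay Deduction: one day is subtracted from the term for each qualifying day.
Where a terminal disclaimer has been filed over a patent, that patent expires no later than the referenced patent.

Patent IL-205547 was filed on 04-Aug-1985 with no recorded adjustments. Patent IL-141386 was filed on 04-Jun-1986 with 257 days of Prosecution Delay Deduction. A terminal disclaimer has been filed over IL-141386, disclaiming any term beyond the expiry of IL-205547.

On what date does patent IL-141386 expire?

2009-08-04

Natural term of IL-141386:
  Base: filing + 24 years → 4 June 2010.
  Prosecution Delay Deduction: −257 days → 20 September 2009.
Expiry of referenced patent IL-205547:
  Base: filing + 24 years → 4 August 2009.
Terminal disclaimer: IL-141386 expires on the earlier of 20 September 2009 and 4 August 2009.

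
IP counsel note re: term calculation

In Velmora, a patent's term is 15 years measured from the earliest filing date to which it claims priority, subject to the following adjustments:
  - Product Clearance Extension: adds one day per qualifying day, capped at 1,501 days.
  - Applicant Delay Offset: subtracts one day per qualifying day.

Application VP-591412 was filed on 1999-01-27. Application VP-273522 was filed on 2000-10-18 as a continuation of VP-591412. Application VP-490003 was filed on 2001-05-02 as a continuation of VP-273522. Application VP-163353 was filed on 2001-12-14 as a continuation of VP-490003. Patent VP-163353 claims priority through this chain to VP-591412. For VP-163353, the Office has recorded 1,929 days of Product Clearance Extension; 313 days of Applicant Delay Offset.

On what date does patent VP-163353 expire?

Earliest priority filing: 27 January 1999.
Base term: 27 January 1999 + 15 years → 27 January 2014.
Product Clearance Extension: 1929 days claimed exceeds the 1501-day cap, so +1501 days → 8 March 2018.
Applicant Delay Offset: −313 days → 29 April 2017.

April 29, 2017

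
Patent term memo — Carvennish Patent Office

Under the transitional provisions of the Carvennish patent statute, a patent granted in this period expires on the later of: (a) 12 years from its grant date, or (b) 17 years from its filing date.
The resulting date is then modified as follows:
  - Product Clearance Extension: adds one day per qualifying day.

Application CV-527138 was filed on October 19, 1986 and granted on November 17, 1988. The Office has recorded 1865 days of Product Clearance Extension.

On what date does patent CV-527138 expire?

(a) grant + 12 years → 17 November 2000.
(b) filing + 17 years → 19 October 2003.
Later of the two: 19 October 2003.
Product Clearance Extension: +1865 days → 26 November 2008.

2008-11-26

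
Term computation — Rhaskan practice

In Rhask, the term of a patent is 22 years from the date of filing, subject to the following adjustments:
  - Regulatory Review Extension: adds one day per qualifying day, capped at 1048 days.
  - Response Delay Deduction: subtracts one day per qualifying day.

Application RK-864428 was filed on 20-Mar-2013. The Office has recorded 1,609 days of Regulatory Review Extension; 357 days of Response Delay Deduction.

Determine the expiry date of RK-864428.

February 8, 2037

Base term: filing date + 22 years → 20 March 2035.
Regulatory Review Extension: 1609 days claimed exceeds the 1048-day cap, so +1048 days → 31 January 2038.
Response Delay Deduction: −357 days → 8 February 2037.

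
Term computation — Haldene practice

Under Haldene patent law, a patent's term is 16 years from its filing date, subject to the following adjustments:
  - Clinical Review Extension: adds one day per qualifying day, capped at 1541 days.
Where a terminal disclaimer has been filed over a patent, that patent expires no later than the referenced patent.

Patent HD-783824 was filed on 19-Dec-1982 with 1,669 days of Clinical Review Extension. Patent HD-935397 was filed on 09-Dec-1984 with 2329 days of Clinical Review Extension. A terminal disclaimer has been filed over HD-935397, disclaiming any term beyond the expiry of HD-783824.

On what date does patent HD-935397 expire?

Natural term of HD-935397:
  Base: filing + 16 years → 9 December 2000.
  Clinical Review Extension: 2329 days claimed exceeds the 1541-day cap, so +1541 days → 27 February 2005.
Expiry of referenced patent HD-783824:
  Base: filing + 16 years → 19 December 1998.
  Clinical Review Extension: 1669 days claimed exceeds the 1541-day cap, so +1541 days → 9 March 2003.
Terminal disclaimer: HD-935397 expires on the earlier of 27 February 2005 and 9 March 2003.

2003-03-09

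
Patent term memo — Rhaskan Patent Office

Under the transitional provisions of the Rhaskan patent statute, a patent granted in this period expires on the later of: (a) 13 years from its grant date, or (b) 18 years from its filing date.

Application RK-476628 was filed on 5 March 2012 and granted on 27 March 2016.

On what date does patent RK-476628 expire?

March 5, 2030

(a) grant + 13 years → 27 March 2029.
(b) filing + 18 years → 5 March 2030.
Later of the two: 5 March 2030.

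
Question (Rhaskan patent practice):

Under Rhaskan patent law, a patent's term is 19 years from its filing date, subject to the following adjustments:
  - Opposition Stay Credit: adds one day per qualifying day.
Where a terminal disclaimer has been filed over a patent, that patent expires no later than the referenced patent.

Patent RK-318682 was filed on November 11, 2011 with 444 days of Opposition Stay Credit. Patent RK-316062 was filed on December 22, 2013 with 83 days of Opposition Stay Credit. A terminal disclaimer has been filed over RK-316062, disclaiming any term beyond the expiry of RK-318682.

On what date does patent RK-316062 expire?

Natural term of RK-316062:
  Base: filing + 19 years → 22 December 2032.
  Opposition Stay Credit: +83 days → 15 March 2033.
Expiry of referenced patent RK-318682:
  Base: filing + 19 years → 11 November 2030.
  Opposition Stay Credit: +444 days → 29 January 2032.
Terminal disclaimer: RK-316062 expires on the earlier of 15 March 2033 and 29 January 2032.

January 29, 2032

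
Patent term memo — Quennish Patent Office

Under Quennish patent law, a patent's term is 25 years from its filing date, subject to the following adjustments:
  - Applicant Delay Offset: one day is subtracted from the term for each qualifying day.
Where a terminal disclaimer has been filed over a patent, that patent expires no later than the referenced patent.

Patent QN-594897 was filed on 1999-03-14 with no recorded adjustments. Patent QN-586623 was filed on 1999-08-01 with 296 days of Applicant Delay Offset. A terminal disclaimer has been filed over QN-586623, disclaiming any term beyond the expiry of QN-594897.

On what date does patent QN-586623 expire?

Natural term of QN-586623:
  Base: filing + 25 years → 1 August 2024.
  Applicant Delay Offset: −296 days → 10 October 2023.
Expiry of referenced patent QN-594897:
  Base: filing + 25 years → 14 March 2024.
Terminal disclaimer: QN-586623 expires on the earlier of 10 October 2023 and 14 March 2024.

2023-10-10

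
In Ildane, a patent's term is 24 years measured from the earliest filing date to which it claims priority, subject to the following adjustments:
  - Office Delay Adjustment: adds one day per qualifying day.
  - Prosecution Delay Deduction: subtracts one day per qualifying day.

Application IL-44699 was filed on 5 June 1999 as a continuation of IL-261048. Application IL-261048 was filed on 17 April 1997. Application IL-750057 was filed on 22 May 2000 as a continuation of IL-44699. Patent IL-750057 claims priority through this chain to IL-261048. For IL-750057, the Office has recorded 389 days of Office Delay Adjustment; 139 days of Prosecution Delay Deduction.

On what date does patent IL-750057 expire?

Earliest priority filing: 17 April 1997.
Base term: 17 April 1997 + 24 years → 17 April 2021.
Office Delay Adjustment: +389 days → 11 May 2022.
Prosecution Delay Deduction: −139 days → 23 December 2021.

December 23, 2021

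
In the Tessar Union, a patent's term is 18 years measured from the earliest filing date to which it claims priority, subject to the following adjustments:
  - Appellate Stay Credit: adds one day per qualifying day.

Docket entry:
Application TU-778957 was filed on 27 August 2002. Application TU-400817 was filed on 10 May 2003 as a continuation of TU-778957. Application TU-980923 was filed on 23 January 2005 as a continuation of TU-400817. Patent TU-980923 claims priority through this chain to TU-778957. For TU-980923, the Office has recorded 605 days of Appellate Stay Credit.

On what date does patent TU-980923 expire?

April 24, 2022

Earliest priority filing: 27 August 2002.
Base term: 27 August 2002 + 18 years → 27 August 2020.
Appellate Stay Credit: +605 days → 24 April 2022.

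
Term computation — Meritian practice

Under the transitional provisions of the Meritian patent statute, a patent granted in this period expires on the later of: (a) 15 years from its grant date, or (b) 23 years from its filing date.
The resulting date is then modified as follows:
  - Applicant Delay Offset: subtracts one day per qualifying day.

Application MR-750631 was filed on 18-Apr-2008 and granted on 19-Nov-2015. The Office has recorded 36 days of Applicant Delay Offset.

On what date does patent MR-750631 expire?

March 13, 2031

(a) grant + 15 years → 19 November 2030.
(b) filing + 23 years → 18 April 2031.
Later of the two: 18 April 2031.
Applicant Delay Offset: −36 days → 13 March 2031.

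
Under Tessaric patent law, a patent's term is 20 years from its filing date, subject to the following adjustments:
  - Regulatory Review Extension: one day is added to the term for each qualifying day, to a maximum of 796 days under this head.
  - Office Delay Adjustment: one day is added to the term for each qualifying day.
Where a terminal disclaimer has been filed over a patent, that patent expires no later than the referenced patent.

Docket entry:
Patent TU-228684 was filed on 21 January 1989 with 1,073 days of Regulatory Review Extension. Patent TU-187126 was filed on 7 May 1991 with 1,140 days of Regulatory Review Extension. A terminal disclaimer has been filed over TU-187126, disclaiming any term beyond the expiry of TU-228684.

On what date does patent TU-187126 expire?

Natural term of TU-187126:
  Base: filing + 20 years → 7 May 2011.
  Regulatory Review Extension: 1140 days claimed exceeds the 796-day cap, so +796 days → 11 July 2013.
Expiry of referenced patent TU-228684:
  Base: filing + 20 years → 21 January 2009.
  Regulatory Review Extension: 1073 days claimed exceeds the 796-day cap, so +796 days → 28 March 2011.
Terminal disclaimer: TU-187126 expires on the earlier of 11 July 2013 and 28 March 2011.

March 28, 2011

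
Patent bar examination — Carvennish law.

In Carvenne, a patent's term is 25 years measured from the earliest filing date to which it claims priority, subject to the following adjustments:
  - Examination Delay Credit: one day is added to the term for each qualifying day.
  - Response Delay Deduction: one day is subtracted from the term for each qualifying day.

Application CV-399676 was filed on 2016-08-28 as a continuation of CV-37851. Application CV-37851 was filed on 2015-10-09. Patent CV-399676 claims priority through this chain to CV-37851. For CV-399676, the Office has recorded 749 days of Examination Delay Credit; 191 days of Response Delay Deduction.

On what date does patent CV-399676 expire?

April 20, 2042

Earliest priority filing: 9 October 2015.
Base term: 9 October 2015 + 25 years → 9 October 2040.
Examination Delay Credit: +749 days → 28 October 2042.
Response Delay Deduction: −191 days → 20 April 2042.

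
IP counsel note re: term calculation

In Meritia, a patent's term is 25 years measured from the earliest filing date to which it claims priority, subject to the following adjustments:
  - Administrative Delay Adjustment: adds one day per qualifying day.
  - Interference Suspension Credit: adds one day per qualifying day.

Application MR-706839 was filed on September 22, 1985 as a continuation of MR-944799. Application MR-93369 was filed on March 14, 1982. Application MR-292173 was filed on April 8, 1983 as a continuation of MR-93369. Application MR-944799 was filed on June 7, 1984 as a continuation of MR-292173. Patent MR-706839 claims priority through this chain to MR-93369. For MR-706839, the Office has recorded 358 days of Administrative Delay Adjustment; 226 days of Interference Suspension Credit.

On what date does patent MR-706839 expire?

2008-10-18

Earliest priority filing: 14 March 1982.
Base term: 14 March 1982 + 25 years → 14 March 2007.
Administrative Delay Adjustment: +358 days → 6 March 2008.
Interference Suspension Credit: +226 days → 18 October 2008.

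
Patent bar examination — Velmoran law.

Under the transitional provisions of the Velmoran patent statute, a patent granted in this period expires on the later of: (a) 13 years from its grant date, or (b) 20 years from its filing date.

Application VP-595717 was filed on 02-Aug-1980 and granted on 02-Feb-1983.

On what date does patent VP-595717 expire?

August 2, 2000

(a) grant + 13 years → 2 February 1996.
(b) filing + 20 years → 2 August 2000.
Later of the two: 2 August 2000.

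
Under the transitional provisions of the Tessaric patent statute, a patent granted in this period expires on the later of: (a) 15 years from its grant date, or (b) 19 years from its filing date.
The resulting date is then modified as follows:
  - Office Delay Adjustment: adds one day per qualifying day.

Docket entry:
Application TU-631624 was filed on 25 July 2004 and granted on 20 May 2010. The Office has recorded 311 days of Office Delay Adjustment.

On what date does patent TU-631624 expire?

(a) grant + 15 years → 20 May 2025.
(b) filing + 19 years → 25 July 2023.
Later of the two: 20 May 2025.
Office Delay Adjustment: +311 days → 27 March 2026.

March 27, 2026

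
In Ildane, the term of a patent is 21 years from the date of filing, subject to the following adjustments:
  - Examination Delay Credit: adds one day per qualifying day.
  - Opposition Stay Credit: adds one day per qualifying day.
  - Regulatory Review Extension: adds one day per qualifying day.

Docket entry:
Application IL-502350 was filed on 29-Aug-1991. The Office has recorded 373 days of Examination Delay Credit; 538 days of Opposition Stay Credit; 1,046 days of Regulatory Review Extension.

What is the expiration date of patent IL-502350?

Base term: filing date + 21 years → 29 August 2012.
Examination Delay Credit: +373 days → 6 September 2013.
Opposition Stay Credit: +538 days → 26 February 2015.
Regulatory Review Extension: +1046 days → 7 January 2018.

January 7, 2018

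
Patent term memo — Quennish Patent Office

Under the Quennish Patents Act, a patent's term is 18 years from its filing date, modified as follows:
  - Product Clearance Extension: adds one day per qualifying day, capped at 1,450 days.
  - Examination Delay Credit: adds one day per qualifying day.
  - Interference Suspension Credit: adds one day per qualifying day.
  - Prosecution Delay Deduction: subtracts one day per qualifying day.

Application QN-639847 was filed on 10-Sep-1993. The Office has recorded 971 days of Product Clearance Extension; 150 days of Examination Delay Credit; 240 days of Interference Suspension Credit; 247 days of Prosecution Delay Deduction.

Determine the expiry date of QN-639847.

Base term: filing date + 18 years → 10 September 2011.
Product Clearance Extension: 971 days (within the 1450-day cap) → +971 days → 8 May 2014.
Examination Delay Credit: +150 days → 5 October 2014.
Interference Suspension Credit: +240 days → 2 June 2015.
Prosecution Delay Deduction: −247 days → 28 September 2014.

2014-09-28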